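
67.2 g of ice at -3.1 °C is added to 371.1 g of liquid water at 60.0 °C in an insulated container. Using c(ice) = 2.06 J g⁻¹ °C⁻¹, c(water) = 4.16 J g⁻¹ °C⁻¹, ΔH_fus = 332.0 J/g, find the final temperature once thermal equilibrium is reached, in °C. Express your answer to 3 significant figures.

Heat to bring ice to 0 °C and melt it: q₁ = 67.2×2.06×3.1 + 67.2×332.0 = 22740 J
Heat the water can supply cooling to 0 °C: 371.1×4.16×60.0 = 92626.6 J > q₁, so all ice melts.
Energy balance: 371.1×4.16×(60.0 − T) = 22740 + 67.2×4.16×(T − 0)
1543.776(60.0 − T) = 22740 + 279.552 T
92626.6 − 22740 = 1823.328 T
T = 69886.6 / 1823.328 = 38.33 °C

T_f = 38.3 °C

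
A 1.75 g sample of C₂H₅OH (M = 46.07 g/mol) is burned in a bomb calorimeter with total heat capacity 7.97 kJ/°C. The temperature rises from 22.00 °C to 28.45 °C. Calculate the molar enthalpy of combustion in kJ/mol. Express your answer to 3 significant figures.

ΔH = -1350 kJ/mol

ΔT = 28.45 − 22.00 = 6.45 °C
q_cal = C_cal × ΔT = 7.97 × 6.45 = 51.4065 kJ
n = 1.75 / 46.07 = 0.03799 mol
q_rxn = −q_cal = -51.4065 kJ
ΔH = -51.4065 / 0.03799 = -1353 kJ/mol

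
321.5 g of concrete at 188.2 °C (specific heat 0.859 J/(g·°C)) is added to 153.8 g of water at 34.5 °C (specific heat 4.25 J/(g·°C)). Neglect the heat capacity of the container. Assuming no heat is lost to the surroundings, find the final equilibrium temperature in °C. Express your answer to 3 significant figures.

T_f = 80.2 °C

Heat lost by concrete = heat gained by water.
(321.5)(0.859)(188.2 − T) = (153.8)(4.25)(T − 34.5)
276.1685 (188.2 − T) = 653.65 (T − 34.5)
51975 − 276.1685 T = 653.65 T − 22551
74526 = 929.8185 T
T = 80.15 °C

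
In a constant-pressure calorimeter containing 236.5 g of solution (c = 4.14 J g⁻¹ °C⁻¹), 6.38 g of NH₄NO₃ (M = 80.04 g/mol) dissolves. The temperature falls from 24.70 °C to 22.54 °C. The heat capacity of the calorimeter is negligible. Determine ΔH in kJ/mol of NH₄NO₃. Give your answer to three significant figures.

ΔH = 26.5 kJ/mol

|ΔT| = |22.54 − 24.70| = 2.16 °C
|q_surr| = (236.5 × 4.14) × 2.16 = 979.11 × 2.16 = 2115 J
n(NH₄NO₃) = 6.38 / 80.04 = 0.07971 mol
Temperature fell, so q_rxn = +|q_surr| = 2.115 kJ
ΔH = q_rxn / n = 26.53 kJ/mol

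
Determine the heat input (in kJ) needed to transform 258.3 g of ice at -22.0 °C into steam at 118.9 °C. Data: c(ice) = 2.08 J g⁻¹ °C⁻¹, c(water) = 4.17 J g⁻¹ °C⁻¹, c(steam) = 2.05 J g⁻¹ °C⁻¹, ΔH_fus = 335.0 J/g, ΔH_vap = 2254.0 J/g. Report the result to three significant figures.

q = 798 kJ

q1 (heat ice -22.0→0.0 °C): 258.3 × 2.08 × 22.0 = 11820 J
q2 (melt at 0 °C): 258.3 × 335.0 = 86531 J
q3 (heat water 0.0→100.0 °C): 258.3 × 4.17 × 100.0 = 107711 J
q4 (vaporize at 100 °C): 258.3 × 2254.0 = 582208 J
q5 (heat steam 100.0→118.9 °C): 258.3 × 2.05 × 18.9 = 10008 J
Total: 11820 + 86531 + 107711 + 582208 + 10008 = 798278 J = 798 kJ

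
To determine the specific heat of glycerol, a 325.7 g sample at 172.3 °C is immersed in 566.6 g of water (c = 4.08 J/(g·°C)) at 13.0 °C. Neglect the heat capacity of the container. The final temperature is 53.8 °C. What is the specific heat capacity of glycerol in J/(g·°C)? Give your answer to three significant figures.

c = 2.44 J/(g·°C)

q_gained = (566.6 × 4.08) × (53.8 − 13.0) = 94320 J
q_lost = 325.7 × c × (172.3 − 53.8) = 38595.45 c
Set equal: c = 94320 / 38595.45 = 2.44 J/(g·°C)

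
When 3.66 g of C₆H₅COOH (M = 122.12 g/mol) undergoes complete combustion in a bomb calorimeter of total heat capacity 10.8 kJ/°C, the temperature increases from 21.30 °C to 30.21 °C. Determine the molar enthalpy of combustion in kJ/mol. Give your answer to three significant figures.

ΔH = -3210 kJ/mol

ΔT = 30.21 − 21.30 = 8.91 °C
q_cal = C_cal × ΔT = 10.8 × 8.91 = 96.228 kJ
n = 3.66 / 122.12 = 0.02997 mol
q_rxn = −q_cal = -96.228 kJ
ΔH = -96.228 / 0.02997 = -3211 kJ/mol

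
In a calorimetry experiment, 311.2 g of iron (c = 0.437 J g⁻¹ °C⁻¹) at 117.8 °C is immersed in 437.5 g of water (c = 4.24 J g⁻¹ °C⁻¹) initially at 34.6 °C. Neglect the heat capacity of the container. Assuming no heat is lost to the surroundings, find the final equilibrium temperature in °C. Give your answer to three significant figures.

Heat lost by iron = heat gained by water.
(311.2)(0.437)(117.8 − T) = (437.5)(4.24)(T − 34.6)
135.9944 (117.8 − T) = 1855 (T − 34.6)
16020 − 135.9944 T = 1855 T − 64183
80203 = 1990.9944 T
T = 40.28 °C

T_f = 40.3 °C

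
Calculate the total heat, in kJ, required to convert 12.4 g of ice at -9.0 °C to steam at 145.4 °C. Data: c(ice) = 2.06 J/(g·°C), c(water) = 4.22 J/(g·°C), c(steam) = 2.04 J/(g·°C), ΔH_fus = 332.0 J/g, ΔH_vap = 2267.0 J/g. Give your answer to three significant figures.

q = 38.8 kJ

q1 (heat ice -9.0→0.0 °C): 12.4 × 2.06 × 9.0 = 230 J
q2 (melt at 0 °C): 12.4 × 332.0 = 4117 J
q3 (heat water 0.0→100.0 °C): 12.4 × 4.22 × 100.0 = 5233 J
q4 (vaporize at 100 °C): 12.4 × 2267.0 = 28111 J
q5 (heat steam 100.0→145.4 °C): 12.4 × 2.04 × 45.4 = 1148 J
Total: 230 + 4117 + 5233 + 28111 + 1148 = 38839 J = 38.8 kJ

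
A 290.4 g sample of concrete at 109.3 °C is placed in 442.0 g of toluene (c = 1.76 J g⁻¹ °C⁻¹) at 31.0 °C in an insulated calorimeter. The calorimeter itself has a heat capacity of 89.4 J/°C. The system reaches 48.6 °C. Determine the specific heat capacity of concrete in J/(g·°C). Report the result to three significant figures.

q_gained = (442.0 × 1.76 + 89.4) × (48.6 − 31.0) = 15260 J
q_lost = 290.4 × c × (109.3 − 48.6) = 17627.28 c
Set equal: c = 15260 / 17627.28 = 0.866 J/(g·°C)

c = 0.866 J/(g·°C)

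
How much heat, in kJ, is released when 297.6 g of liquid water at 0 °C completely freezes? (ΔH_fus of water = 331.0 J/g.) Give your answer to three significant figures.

q = m × ΔH_fus = 297.6 × 331.0 = 98510 J = 98.5 kJ

q = 98.5 kJ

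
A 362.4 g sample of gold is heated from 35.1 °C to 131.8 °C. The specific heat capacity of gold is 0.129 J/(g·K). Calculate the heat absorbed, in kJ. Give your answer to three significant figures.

q = 4.52 kJ

q = m c ΔT = 362.4 × 0.129 × (131.8 − 35.1)
q = 362.4 × 0.129 × 96.7 = 4521 J = 4.52 kJ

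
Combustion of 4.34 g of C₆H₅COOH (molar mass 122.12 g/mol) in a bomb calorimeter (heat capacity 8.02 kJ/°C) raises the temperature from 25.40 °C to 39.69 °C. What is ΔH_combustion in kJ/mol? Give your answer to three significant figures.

ΔH = -3220 kJ/mol

ΔT = 39.69 − 25.40 = 14.29 °C
q_cal = C_cal × ΔT = 8.02 × 14.29 = 114.6058 kJ
n = 4.34 / 122.12 = 0.03554 mol
q_rxn = −q_cal = -114.6058 kJ
ΔH = -114.6058 / 0.03554 = -3224.7 kJ/mol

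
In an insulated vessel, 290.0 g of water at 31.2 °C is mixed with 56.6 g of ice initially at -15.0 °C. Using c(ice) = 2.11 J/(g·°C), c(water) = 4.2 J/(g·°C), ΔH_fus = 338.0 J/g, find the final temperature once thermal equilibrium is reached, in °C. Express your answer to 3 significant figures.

Heat to bring ice to 0 °C and melt it: q₁ = 56.6×2.11×15.0 + 56.6×338.0 = 20922 J
Heat the water can supply cooling to 0 °C: 290.0×4.2×31.2 = 38001.6 J > q₁, so all ice melts.
Energy balance: 290.0×4.2×(31.2 − T) = 20922 + 56.6×4.2×(T − 0)
1218(31.2 − T) = 20922 + 237.72 T
38001.6 − 20922 = 1455.72 T
T = 17079.6 / 1455.72 = 11.73 °C

T_f = 11.7 °C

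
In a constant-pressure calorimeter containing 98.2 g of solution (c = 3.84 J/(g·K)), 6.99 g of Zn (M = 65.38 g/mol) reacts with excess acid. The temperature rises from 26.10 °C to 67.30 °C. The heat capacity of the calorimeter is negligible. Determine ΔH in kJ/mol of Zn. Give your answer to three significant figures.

|ΔT| = |67.30 − 26.10| = 41.20 °C
|q_surr| = (98.2 × 3.84) × 41.20 = 377.088 × 41.20 = 15540 J
n(Zn) = 6.99 / 65.38 = 0.1069 mol
Temperature rose, so q_rxn = −|q_surr| = -15.54 kJ
ΔH = q_rxn / n = -145.4 kJ/mol

ΔH = -145 kJ/mol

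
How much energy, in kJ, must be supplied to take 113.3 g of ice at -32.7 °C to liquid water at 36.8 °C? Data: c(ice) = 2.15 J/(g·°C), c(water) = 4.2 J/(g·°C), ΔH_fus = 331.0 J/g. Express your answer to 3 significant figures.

q1 (heat ice -32.7→0.0 °C): 113.3 × 2.15 × 32.7 = 7966 J
q2 (melt at 0 °C): 113.3 × 331.0 = 37502 J
q3 (heat water 0.0→36.8 °C): 113.3 × 4.2 × 36.8 = 17512 J
Total: 7966 + 37502 + 17512 = 62980 J = 63.0 kJ

q = 63.0 kJ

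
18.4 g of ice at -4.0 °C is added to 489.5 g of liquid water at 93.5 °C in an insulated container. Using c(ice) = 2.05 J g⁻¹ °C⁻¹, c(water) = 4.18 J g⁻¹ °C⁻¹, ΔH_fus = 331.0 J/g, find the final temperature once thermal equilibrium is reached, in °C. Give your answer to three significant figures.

Heat to bring ice to 0 °C and melt it: q₁ = 18.4×2.05×4.0 + 18.4×331.0 = 6241.3 J
Heat the water can supply cooling to 0 °C: 489.5×4.18×93.5 = 191311 J > q₁, so all ice melts.
Energy balance: 489.5×4.18×(93.5 − T) = 6241.3 + 18.4×4.18×(T − 0)
2046.11(93.5 − T) = 6241.3 + 76.912 T
191311 − 6241.3 = 2123.022 T
T = 185069.7 / 2123.022 = 87.17 °C

T_f = 87.2 °C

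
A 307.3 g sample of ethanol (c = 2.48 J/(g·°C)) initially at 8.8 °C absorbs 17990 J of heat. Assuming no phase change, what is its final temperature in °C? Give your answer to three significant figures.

ΔT = q / (m c) = 17990 / (307.3 × 2.48) = 23.61 °C
T_f = 8.8 + 23.61 = 32.41 °C

T_f = 32.4 °C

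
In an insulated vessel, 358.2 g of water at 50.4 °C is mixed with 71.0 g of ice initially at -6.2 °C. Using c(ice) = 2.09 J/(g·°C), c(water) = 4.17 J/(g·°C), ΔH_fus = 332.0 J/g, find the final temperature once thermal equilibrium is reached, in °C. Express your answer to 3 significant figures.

T_f = 28.4 °C

Heat to bring ice to 0 °C and melt it: q₁ = 71.0×2.09×6.2 + 71.0×332.0 = 24492 J
Heat the water can supply cooling to 0 °C: 358.2×4.17×50.4 = 75282.2 J > q₁, so all ice melts.
Energy balance: 358.2×4.17×(50.4 − T) = 24492 + 71.0×4.17×(T − 0)
1493.694(50.4 − T) = 24492 + 296.07 T
75282.2 − 24492 = 1789.764 T
T = 50790.2 / 1789.764 = 28.38 °C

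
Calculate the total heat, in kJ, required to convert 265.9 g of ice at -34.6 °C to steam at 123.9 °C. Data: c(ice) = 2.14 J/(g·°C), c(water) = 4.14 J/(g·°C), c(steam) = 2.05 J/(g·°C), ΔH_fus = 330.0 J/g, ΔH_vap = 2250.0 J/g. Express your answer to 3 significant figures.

q = 829 kJ

q1 (heat ice -34.6→0.0 °C): 265.9 × 2.14 × 34.6 = 19688 J
q2 (melt at 0 °C): 265.9 × 330.0 = 87747 J
q3 (heat water 0.0→100.0 °C): 265.9 × 4.14 × 100.0 = 110083 J
q4 (vaporize at 100 °C): 265.9 × 2250.0 = 598275 J
q5 (heat steam 100.0→123.9 °C): 265.9 × 2.05 × 23.9 = 13028 J
Total: 19688 + 87747 + 110083 + 598275 + 13028 = 828821 J = 829 kJ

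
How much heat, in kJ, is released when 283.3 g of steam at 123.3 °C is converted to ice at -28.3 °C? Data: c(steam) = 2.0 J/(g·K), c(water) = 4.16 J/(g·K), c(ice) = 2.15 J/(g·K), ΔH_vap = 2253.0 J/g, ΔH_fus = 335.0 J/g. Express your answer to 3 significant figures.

q = 881 kJ

q1 (cool steam 123.3→100 °C): 283.3 × 2.0 × 23.3 = 13202 J
q2 (condense at 100 °C): 283.3 × 2253.0 = 638275 J
q3 (cool water 100→0 °C): 283.3 × 4.16 × 100.0 = 117853 J
q4 (freeze at 0 °C): 283.3 × 335.0 = 94906 J
q5 (cool ice 0→-28.3 °C): 283.3 × 2.15 × 28.3 = 17237 J
Total: 13202 + 638275 + 117853 + 94906 + 17237 = 881473 J = 881 kJ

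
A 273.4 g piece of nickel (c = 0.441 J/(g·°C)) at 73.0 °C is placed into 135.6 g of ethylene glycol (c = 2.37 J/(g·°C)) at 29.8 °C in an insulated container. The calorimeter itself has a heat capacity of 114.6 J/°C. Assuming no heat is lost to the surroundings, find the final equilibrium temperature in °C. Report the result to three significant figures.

T_f = 39.2 °C

Heat lost by nickel = heat gained by ethylene glycol + calorimeter.
(273.4)(0.441)(73.0 − T) = [(135.6)(2.37) + 114.6](T − 29.8)
120.5694 (73.0 − T) = 435.972 (T − 29.8)
8801.6 − 120.5694 T = 435.972 T − 12992
21793.6 = 556.5414 T
T = 39.16 °C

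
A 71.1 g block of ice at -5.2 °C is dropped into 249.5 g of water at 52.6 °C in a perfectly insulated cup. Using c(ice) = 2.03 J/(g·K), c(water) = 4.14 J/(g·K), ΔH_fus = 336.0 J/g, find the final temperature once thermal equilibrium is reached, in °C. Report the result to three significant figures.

Heat to bring ice to 0 °C and melt it: q₁ = 71.1×2.03×5.2 + 71.1×336.0 = 24640 J
Heat the water can supply cooling to 0 °C: 249.5×4.14×52.6 = 54332.1 J > q₁, so all ice melts.
Energy balance: 249.5×4.14×(52.6 − T) = 24640 + 71.1×4.14×(T − 0)
1032.93(52.6 − T) = 24640 + 294.354 T
54332.1 − 24640 = 1327.284 T
T = 29692.1 / 1327.284 = 22.37 °C

T_f = 22.4 °C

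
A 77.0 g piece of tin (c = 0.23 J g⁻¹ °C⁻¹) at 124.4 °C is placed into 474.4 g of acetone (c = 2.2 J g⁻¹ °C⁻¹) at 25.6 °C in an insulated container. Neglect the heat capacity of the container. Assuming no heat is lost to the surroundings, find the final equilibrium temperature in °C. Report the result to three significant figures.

Heat lost by tin = heat gained by acetone.
(77.0)(0.23)(124.4 − T) = (474.4)(2.2)(T − 25.6)
17.71 (124.4 − T) = 1043.68 (T − 25.6)
2203.1 − 17.71 T = 1043.68 T − 26718
28921.1 = 1061.39 T
T = 27.248 °C

T_f = 27.2 °C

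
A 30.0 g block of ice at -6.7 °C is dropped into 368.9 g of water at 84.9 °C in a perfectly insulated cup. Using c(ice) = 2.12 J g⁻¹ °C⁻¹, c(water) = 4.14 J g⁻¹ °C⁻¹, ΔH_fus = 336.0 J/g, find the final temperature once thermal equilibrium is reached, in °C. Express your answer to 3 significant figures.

T_f = 72.2 °C

Heat to bring ice to 0 °C and melt it: q₁ = 30.0×2.12×6.7 + 30.0×336.0 = 10506 J
Heat the water can supply cooling to 0 °C: 368.9×4.14×84.9 = 129663 J > q₁, so all ice melts.
Energy balance: 368.9×4.14×(84.9 − T) = 10506 + 30.0×4.14×(T − 0)
1527.246(84.9 − T) = 10506 + 124.2 T
129663 − 10506 = 1651.446 T
T = 119157 / 1651.446 = 72.15 °C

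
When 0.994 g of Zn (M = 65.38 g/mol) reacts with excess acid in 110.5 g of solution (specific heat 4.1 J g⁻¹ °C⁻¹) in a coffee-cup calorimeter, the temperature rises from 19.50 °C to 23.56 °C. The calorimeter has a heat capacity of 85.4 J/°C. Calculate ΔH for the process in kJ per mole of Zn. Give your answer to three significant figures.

|ΔT| = |23.56 − 19.50| = 4.06 °C
|q_surr| = (110.5 × 4.1 + 85.4) × 4.06 = 538.45 × 4.06 = 2186 J
n(Zn) = 0.994 / 65.38 = 0.01520 mol
Temperature rose, so q_rxn = −|q_surr| = -2.186 kJ
ΔH = q_rxn / n = -143.8 kJ/mol

ΔH = -144 kJ/mol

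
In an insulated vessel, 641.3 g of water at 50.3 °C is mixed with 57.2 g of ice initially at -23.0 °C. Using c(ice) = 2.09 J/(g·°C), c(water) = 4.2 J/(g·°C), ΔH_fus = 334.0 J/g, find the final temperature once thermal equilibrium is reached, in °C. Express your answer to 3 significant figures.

T_f = 38.7 °C

Heat to bring ice to 0 °C and melt it: q₁ = 57.2×2.09×23.0 + 57.2×334.0 = 21854 J
Heat the water can supply cooling to 0 °C: 641.3×4.2×50.3 = 135481 J > q₁, so all ice melts.
Energy balance: 641.3×4.2×(50.3 − T) = 21854 + 57.2×4.2×(T − 0)
2693.46(50.3 − T) = 21854 + 240.24 T
135481 − 21854 = 2933.70 T
T = 113627 / 2933.70 = 38.73 °C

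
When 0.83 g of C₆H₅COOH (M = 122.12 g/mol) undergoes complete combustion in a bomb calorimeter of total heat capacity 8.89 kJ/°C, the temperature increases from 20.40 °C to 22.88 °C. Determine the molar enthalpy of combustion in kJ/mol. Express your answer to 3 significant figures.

ΔT = 22.88 − 20.40 = 2.48 °C
q_cal = C_cal × ΔT = 8.89 × 2.48 = 22.0472 kJ
n = 0.83 / 122.12 = 0.006797 mol
q_rxn = −q_cal = -22.0472 kJ
ΔH = -22.0472 / 0.006797 = -3244 kJ/mol

ΔH = -3240 kJ/mol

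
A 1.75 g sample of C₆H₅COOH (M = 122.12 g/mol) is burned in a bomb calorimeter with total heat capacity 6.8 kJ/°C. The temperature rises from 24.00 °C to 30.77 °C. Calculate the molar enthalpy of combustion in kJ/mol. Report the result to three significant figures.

ΔH = -3210 kJ/mol

ΔT = 30.77 − 24.00 = 6.77 °C
q_cal = C_cal × ΔT = 6.8 × 6.77 = 46.036 kJ
n = 1.75 / 122.12 = 0.01433 mol
q_rxn = −q_cal = -46.036 kJ
ΔH = -46.036 / 0.01433 = -3213 kJ/mol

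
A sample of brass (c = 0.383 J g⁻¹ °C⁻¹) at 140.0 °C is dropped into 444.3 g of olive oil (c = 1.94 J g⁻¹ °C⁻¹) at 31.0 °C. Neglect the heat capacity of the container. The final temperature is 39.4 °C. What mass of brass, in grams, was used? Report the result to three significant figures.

q_gained = (444.3 × 1.94) × (39.4 − 31.0) = 7240 J
q_lost = m × 0.383 × (140.0 − 39.4) = 38.5298 m
m = 7240 / 38.5298 = 188 g

m = 188 g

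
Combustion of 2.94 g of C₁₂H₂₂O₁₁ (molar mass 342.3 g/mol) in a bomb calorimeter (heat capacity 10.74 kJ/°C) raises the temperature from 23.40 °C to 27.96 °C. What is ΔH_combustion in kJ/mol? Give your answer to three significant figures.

ΔT = 27.96 − 23.40 = 4.56 °C
q_cal = C_cal × ΔT = 10.74 × 4.56 = 48.9744 kJ
n = 2.94 / 342.3 = 0.008589 mol
q_rxn = −q_cal = -48.9744 kJ
ΔH = -48.9744 / 0.008589 = -5702 kJ/mol

ΔH = -5700 kJ/mol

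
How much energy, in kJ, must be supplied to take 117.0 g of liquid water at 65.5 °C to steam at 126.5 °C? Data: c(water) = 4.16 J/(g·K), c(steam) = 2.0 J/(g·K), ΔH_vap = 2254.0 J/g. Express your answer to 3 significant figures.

q1 (heat water 65.5→100.0 °C): 117.0 × 4.16 × 34.5 = 16792 J
q2 (vaporize at 100 °C): 117.0 × 2254.0 = 263718 J
q3 (heat steam 100.0→126.5 °C): 117.0 × 2.0 × 26.5 = 6201 J
Total: 16792 + 263718 + 6201 = 286711 J = 287 kJ

q = 287 kJ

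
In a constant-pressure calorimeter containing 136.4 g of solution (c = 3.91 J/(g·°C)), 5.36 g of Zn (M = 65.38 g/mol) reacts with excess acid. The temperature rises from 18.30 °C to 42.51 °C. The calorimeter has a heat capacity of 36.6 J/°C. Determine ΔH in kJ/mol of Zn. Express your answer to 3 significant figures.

ΔH = -168 kJ/mol

|ΔT| = |42.51 − 18.30| = 24.21 °C
|q_surr| = (136.4 × 3.91 + 36.6) × 24.21 = 569.924 × 24.21 = 13800 J
n(Zn) = 5.36 / 65.38 = 0.08198 mol
Temperature rose, so q_rxn = −|q_surr| = -13.80 kJ
ΔH = q_rxn / n = -168.3 kJ/mol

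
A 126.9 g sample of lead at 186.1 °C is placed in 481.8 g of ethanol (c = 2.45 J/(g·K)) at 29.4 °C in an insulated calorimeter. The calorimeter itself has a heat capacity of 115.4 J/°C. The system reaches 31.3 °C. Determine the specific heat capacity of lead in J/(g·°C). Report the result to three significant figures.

q_gained = (481.8 × 2.45 + 115.4) × (31.3 − 29.4) = 2462 J
q_lost = 126.9 × c × (186.1 − 31.3) = 19644.12 c
Set equal: c = 2462 / 19644.12 = 0.125 J/(g·°C)

c = 0.125 J/(g·°C)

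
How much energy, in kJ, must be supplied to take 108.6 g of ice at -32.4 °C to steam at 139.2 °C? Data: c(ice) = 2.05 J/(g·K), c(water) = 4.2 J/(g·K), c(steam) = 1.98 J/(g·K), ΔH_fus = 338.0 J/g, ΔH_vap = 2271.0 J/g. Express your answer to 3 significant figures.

q1 (heat ice -32.4→0.0 °C): 108.6 × 2.05 × 32.4 = 7213 J
q2 (melt at 0 °C): 108.6 × 338.0 = 36707 J
q3 (heat water 0.0→100.0 °C): 108.6 × 4.2 × 100.0 = 45612 J
q4 (vaporize at 100 °C): 108.6 × 2271.0 = 246631 J
q5 (heat steam 100.0→139.2 °C): 108.6 × 1.98 × 39.2 = 8429 J
Total: 7213 + 36707 + 45612 + 246631 + 8429 = 344592 J = 345 kJ

q = 345 kJ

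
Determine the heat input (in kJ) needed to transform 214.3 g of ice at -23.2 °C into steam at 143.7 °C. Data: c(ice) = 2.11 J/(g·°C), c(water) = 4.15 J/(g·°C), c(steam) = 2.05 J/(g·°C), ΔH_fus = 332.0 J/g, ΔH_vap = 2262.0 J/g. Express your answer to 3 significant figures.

q = 675 kJ

q1 (heat ice -23.2→0.0 °C): 214.3 × 2.11 × 23.2 = 10490 J
q2 (melt at 0 °C): 214.3 × 332.0 = 71148 J
q3 (heat water 0.0→100.0 °C): 214.3 × 4.15 × 100.0 = 88935 J
q4 (vaporize at 100 °C): 214.3 × 2262.0 = 484747 J
q5 (heat steam 100.0→143.7 °C): 214.3 × 2.05 × 43.7 = 19198 J
Total: 10490 + 71148 + 88935 + 484747 + 19198 = 674518 J = 675 kJ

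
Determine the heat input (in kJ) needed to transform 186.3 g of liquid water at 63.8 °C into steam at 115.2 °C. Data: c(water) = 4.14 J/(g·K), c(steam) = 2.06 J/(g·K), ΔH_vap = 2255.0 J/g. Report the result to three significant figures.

q = 454 kJ

q1 (heat water 63.8→100.0 °C): 186.3 × 4.14 × 36.2 = 27920 J
q2 (vaporize at 100 °C): 186.3 × 2255.0 = 420107 J
q3 (heat steam 100.0→115.2 °C): 186.3 × 2.06 × 15.2 = 5833 J
Total: 27920 + 420107 + 5833 = 453860 J = 454 kJ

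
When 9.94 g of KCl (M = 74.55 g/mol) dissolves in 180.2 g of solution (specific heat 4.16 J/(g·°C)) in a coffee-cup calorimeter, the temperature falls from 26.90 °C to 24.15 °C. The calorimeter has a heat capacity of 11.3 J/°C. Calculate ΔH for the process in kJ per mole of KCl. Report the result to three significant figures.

ΔH = 15.7 kJ/mol

|ΔT| = |24.15 − 26.90| = 2.75 °C
|q_surr| = (180.2 × 4.16 + 11.3) × 2.75 = 760.932 × 2.75 = 2093 J
n(KCl) = 9.94 / 74.55 = 0.1333 mol
Temperature fell, so q_rxn = +|q_surr| = 2.093 kJ
ΔH = q_rxn / n = 15.70 kJ/mol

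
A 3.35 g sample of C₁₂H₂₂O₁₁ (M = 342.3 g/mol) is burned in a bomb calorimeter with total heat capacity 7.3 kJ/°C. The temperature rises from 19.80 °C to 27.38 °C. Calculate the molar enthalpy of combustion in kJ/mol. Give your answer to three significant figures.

ΔT = 27.38 − 19.80 = 7.58 °C
q_cal = C_cal × ΔT = 7.3 × 7.58 = 55.334 kJ
n = 3.35 / 342.3 = 0.009787 mol
q_rxn = −q_cal = -55.334 kJ
ΔH = -55.334 / 0.009787 = -5654 kJ/mol

ΔH = -5650 kJ/mol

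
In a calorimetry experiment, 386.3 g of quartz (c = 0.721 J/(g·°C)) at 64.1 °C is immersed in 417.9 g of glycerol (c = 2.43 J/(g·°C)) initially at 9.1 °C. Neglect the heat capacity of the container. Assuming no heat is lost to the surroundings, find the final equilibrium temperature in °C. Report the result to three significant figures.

T_f = 20.9 °C

Heat lost by quartz = heat gained by glycerol.
(386.3)(0.721)(64.1 − T) = (417.9)(2.43)(T − 9.1)
278.5223 (64.1 − T) = 1015.497 (T − 9.1)
17853 − 278.5223 T = 1015.497 T − 9241.0
27094.0 = 1294.0193 T
T = 20.94 °C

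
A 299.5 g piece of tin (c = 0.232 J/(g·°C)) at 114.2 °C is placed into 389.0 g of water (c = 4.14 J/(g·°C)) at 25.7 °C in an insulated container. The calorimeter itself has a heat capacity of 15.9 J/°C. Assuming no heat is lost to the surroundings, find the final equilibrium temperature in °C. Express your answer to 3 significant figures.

T_f = 29.3 °C

Heat lost by tin = heat gained by water + calorimeter.
(299.5)(0.232)(114.2 − T) = [(389.0)(4.14) + 15.9](T − 25.7)
69.484 (114.2 − T) = 1626.36 (T − 25.7)
7935.1 − 69.484 T = 1626.36 T − 41797
49732.1 = 1695.844 T
T = 29.33 °C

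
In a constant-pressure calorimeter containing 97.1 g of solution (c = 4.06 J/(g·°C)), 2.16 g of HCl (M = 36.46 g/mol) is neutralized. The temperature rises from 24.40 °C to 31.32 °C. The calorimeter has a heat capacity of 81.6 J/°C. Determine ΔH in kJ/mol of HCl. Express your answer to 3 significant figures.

ΔH = -55.6 kJ/mol

|ΔT| = |31.32 − 24.40| = 6.92 °C
|q_surr| = (97.1 × 4.06 + 81.6) × 6.92 = 475.826 × 6.92 = 3293 J
n(HCl) = 2.16 / 36.46 = 0.05924 mol
Temperature rose, so q_rxn = −|q_surr| = -3.293 kJ
ΔH = q_rxn / n = -55.59 kJ/mol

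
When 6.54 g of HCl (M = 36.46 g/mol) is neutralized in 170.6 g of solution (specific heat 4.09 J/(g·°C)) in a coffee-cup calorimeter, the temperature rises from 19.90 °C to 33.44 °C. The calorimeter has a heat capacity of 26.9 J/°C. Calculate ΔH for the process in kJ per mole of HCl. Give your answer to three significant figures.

ΔH = -54.7 kJ/mol

|ΔT| = |33.44 − 19.90| = 13.54 °C
|q_surr| = (170.6 × 4.09 + 26.9) × 13.54 = 724.654 × 13.54 = 9812 J
n(HCl) = 6.54 / 36.46 = 0.1794 mol
Temperature rose, so q_rxn = −|q_surr| = -9.812 kJ
ΔH = q_rxn / n = -54.69 kJ/mol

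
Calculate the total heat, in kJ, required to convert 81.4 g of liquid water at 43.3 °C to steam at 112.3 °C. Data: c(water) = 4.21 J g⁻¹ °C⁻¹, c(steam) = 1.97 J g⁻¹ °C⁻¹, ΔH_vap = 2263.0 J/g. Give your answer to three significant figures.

q1 (heat water 43.3→100.0 °C): 81.4 × 4.21 × 56.7 = 19431 J
q2 (vaporize at 100 °C): 81.4 × 2263.0 = 184208 J
q3 (heat steam 100.0→112.3 °C): 81.4 × 1.97 × 12.3 = 1972 J
Total: 19431 + 184208 + 1972 = 205611 J = 206 kJ

q = 206 kJ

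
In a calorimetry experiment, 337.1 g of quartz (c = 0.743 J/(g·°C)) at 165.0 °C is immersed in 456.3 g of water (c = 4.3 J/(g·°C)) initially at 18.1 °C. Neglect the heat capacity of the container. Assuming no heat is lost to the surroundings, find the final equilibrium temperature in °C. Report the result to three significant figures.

Heat lost by quartz = heat gained by water.
(337.1)(0.743)(165.0 − T) = (456.3)(4.3)(T − 18.1)
250.4653 (165.0 − T) = 1962.09 (T − 18.1)
41327 − 250.4653 T = 1962.09 T − 35514
76841 = 2212.5553 T
T = 34.73 °C

T_f = 34.7 °C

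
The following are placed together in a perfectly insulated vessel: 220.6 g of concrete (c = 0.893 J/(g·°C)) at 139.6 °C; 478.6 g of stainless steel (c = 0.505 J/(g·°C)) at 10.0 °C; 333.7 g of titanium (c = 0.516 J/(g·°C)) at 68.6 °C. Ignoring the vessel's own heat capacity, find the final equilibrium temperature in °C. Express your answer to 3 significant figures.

T_f = 68.3 °C

Σ mᵢcᵢ(T − Tᵢ) = 0  ⇒  T = Σ mᵢcᵢTᵢ / Σ mᵢcᵢ
Σ mᵢcᵢ = 220.6×0.893 + 478.6×0.505 + 333.7×0.516 = 610.8780
Σ mᵢcᵢTᵢ = 196.9958×139.6 + 241.693×10.0 + 172.1892×68.6 = 41730
T = 41730 / 610.8780 = 68.31 °C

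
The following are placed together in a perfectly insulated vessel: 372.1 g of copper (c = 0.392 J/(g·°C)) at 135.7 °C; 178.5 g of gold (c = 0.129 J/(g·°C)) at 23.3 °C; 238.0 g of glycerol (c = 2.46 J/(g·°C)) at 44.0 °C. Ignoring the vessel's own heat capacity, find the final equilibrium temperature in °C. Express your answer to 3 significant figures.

Σ mᵢcᵢ(T − Tᵢ) = 0  ⇒  T = Σ mᵢcᵢTᵢ / Σ mᵢcᵢ
Σ mᵢcᵢ = 372.1×0.392 + 178.5×0.129 + 238.0×2.46 = 754.3697
Σ mᵢcᵢTᵢ = 145.8632×135.7 + 23.0265×23.3 + 585.48×44.0 = 46091
T = 46091 / 754.3697 = 61.10 °C

T_f = 61.1 °C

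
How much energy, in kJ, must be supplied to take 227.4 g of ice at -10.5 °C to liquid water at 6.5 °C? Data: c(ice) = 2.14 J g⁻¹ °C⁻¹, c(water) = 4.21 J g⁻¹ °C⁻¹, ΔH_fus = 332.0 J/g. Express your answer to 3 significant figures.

q1 (heat ice -10.5→0.0 °C): 227.4 × 2.14 × 10.5 = 5110 J
q2 (melt at 0 °C): 227.4 × 332.0 = 75497 J
q3 (heat water 0.0→6.5 °C): 227.4 × 4.21 × 6.5 = 6223 J
Total: 5110 + 75497 + 6223 = 86830 J = 86.8 kJ

q = 86.8 kJ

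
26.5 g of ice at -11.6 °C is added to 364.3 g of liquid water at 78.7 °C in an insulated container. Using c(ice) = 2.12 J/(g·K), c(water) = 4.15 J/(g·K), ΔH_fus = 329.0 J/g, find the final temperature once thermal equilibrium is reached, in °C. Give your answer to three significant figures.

Heat to bring ice to 0 °C and melt it: q₁ = 26.5×2.12×11.6 + 26.5×329.0 = 9370.2 J
Heat the water can supply cooling to 0 °C: 364.3×4.15×78.7 = 118982 J > q₁, so all ice melts.
Energy balance: 364.3×4.15×(78.7 − T) = 9370.2 + 26.5×4.15×(T − 0)
1511.845(78.7 − T) = 9370.2 + 109.975 T
118982 − 9370.2 = 1621.820 T
T = 109611.8 / 1621.820 = 67.59 °C

T_f = 67.6 °C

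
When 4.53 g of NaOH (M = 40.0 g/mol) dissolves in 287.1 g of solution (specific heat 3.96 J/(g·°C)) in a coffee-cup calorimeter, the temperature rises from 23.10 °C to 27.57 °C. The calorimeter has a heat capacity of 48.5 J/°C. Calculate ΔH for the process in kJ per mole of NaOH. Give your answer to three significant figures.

|ΔT| = |27.57 − 23.10| = 4.47 °C
|q_surr| = (287.1 × 3.96 + 48.5) × 4.47 = 1185.416 × 4.47 = 5299 J
n(NaOH) = 4.53 / 40.0 = 0.1133 mol
Temperature rose, so q_rxn = −|q_surr| = -5.299 kJ
ΔH = q_rxn / n = -46.77 kJ/mol

ΔH = -46.8 kJ/mol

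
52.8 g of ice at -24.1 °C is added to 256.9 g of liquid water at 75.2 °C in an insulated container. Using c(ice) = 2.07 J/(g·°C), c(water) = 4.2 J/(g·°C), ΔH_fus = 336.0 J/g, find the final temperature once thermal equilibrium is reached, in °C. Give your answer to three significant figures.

T_f = 46.7 °C

Heat to bring ice to 0 °C and melt it: q₁ = 52.8×2.07×24.1 + 52.8×336.0 = 20375 J
Heat the water can supply cooling to 0 °C: 256.9×4.2×75.2 = 81139.3 J > q₁, so all ice melts.
Energy balance: 256.9×4.2×(75.2 − T) = 20375 + 52.8×4.2×(T − 0)
1078.98(75.2 − T) = 20375 + 221.76 T
81139.3 − 20375 = 1300.74 T
T = 60764.3 / 1300.74 = 46.72 °C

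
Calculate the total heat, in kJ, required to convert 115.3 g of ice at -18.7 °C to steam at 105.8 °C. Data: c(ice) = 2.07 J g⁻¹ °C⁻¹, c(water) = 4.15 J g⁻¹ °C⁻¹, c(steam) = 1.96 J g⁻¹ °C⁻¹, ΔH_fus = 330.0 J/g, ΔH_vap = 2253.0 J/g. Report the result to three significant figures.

q1 (heat ice -18.7→0.0 °C): 115.3 × 2.07 × 18.7 = 4463 J
q2 (melt at 0 °C): 115.3 × 330.0 = 38049 J
q3 (heat water 0.0→100.0 °C): 115.3 × 4.15 × 100.0 = 47850 J
q4 (vaporize at 100 °C): 115.3 × 2253.0 = 259771 J
q5 (heat steam 100.0→105.8 °C): 115.3 × 1.96 × 5.8 = 1311 J
Total: 4463 + 38049 + 47850 + 259771 + 1311 = 351444 J = 351 kJ

q = 351 kJ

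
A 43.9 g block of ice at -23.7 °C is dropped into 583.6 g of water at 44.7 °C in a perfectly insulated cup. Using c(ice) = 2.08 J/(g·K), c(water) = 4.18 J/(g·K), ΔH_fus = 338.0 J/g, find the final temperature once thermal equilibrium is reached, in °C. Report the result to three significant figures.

T_f = 35.1 °C

Heat to bring ice to 0 °C and melt it: q₁ = 43.9×2.08×23.7 + 43.9×338.0 = 17002 J
Heat the water can supply cooling to 0 °C: 583.6×4.18×44.7 = 109043 J > q₁, so all ice melts.
Energy balance: 583.6×4.18×(44.7 − T) = 17002 + 43.9×4.18×(T − 0)
2439.448(44.7 − T) = 17002 + 183.502 T
109043 − 17002 = 2622.950 T
T = 92041 / 2622.950 = 35.09 °C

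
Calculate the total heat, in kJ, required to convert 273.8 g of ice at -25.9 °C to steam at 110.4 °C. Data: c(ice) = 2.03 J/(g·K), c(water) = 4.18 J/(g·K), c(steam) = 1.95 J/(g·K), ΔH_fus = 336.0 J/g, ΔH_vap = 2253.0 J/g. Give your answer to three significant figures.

q = 843 kJ

q1 (heat ice -25.9→0.0 °C): 273.8 × 2.03 × 25.9 = 14396 J
q2 (melt at 0 °C): 273.8 × 336.0 = 91997 J
q3 (heat water 0.0→100.0 °C): 273.8 × 4.18 × 100.0 = 114448 J
q4 (vaporize at 100 °C): 273.8 × 2253.0 = 616871 J
q5 (heat steam 100.0→110.4 °C): 273.8 × 1.95 × 10.4 = 5553 J
Total: 14396 + 91997 + 114448 + 616871 + 5553 = 843265 J = 843 kJ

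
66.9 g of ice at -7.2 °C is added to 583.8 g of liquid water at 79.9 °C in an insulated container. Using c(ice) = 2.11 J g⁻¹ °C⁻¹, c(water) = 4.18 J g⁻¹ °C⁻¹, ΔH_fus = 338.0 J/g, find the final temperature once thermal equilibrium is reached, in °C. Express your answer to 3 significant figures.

Heat to bring ice to 0 °C and melt it: q₁ = 66.9×2.11×7.2 + 66.9×338.0 = 23629 J
Heat the water can supply cooling to 0 °C: 583.8×4.18×79.9 = 194979 J > q₁, so all ice melts.
Energy balance: 583.8×4.18×(79.9 − T) = 23629 + 66.9×4.18×(T − 0)
2440.284(79.9 − T) = 23629 + 279.642 T
194979 − 23629 = 2719.926 T
T = 171350 / 2719.926 = 63.00 °C

T_f = 63.0 °C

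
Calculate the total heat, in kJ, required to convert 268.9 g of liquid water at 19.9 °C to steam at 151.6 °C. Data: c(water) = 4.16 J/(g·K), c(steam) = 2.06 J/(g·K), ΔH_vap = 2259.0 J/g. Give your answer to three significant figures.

q1 (heat water 19.9→100.0 °C): 268.9 × 4.16 × 80.1 = 89602 J
q2 (vaporize at 100 °C): 268.9 × 2259.0 = 607445 J
q3 (heat steam 100.0→151.6 °C): 268.9 × 2.06 × 51.6 = 28583 J
Total: 89602 + 607445 + 28583 = 725630 J = 726 kJ

q = 726 kJ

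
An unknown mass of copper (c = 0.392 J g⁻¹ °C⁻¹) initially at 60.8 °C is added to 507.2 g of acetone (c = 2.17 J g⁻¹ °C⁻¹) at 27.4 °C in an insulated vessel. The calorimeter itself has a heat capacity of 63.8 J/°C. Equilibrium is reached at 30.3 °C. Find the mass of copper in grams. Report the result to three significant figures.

m = 282 g

q_gained = (507.2 × 2.17 + 63.8) × (30.3 − 27.4) = 3377 J
q_lost = m × 0.392 × (60.8 − 30.3) = 11.956 m
m = 3377 / 11.956 = 282 g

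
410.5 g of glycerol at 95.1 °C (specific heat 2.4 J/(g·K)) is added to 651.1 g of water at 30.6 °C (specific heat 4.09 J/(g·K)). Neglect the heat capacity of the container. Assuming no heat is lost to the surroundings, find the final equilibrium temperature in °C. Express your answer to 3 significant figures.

T_f = 48.0 °C

Heat lost by glycerol = heat gained by water.
(410.5)(2.4)(95.1 − T) = (651.1)(4.09)(T − 30.6)
985.2 (95.1 − T) = 2662.999 (T − 30.6)
93693 − 985.2 T = 2662.999 T − 81488
175181 = 3648.199 T
T = 48.02 °C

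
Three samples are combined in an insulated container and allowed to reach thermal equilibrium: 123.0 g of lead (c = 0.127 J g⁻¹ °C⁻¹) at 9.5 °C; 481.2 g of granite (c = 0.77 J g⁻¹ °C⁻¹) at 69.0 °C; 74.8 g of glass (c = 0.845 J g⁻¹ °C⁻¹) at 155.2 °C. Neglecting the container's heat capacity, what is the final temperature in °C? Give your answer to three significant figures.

Σ mᵢcᵢ(T − Tᵢ) = 0  ⇒  T = Σ mᵢcᵢTᵢ / Σ mᵢcᵢ
Σ mᵢcᵢ = 123.0×0.127 + 481.2×0.77 + 74.8×0.845 = 449.351
Σ mᵢcᵢTᵢ = 15.621×9.5 + 370.524×69.0 + 63.206×155.2 = 35524
T = 35524 / 449.351 = 79.06 °C

T_f = 79.1 °C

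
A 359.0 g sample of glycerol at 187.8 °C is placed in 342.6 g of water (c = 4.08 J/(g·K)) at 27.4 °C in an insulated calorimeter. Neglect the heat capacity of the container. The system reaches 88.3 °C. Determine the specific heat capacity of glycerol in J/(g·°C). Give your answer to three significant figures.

c = 2.38 J/(g·°C)

q_gained = (342.6 × 4.08) × (88.3 − 27.4) = 85130 J
q_lost = 359.0 × c × (187.8 − 88.3) = 35720.5 c
Set equal: c = 85130 / 35720.5 = 2.38 J/(g·°C)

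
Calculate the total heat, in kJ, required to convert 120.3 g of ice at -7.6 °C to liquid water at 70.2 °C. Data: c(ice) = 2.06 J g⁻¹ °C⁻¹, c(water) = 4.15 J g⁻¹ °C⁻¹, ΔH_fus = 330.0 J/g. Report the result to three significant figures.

q = 76.6 kJ

q1 (heat ice -7.6→0.0 °C): 120.3 × 2.06 × 7.6 = 1883 J
q2 (melt at 0 °C): 120.3 × 330.0 = 39699 J
q3 (heat water 0.0→70.2 °C): 120.3 × 4.15 × 70.2 = 35047 J
Total: 1883 + 39699 + 35047 = 76629 J = 76.6 kJ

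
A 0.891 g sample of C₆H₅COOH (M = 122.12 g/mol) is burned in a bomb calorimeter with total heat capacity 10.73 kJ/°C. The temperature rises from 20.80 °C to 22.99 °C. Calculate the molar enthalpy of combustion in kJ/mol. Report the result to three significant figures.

ΔH = -3220 kJ/mol

ΔT = 22.99 − 20.80 = 2.19 °C
q_cal = C_cal × ΔT = 10.73 × 2.19 = 23.4987 kJ
n = 0.891 / 122.12 = 0.007296 mol
q_rxn = −q_cal = -23.4987 kJ
ΔH = -23.4987 / 0.007296 = -3221 kJ/mol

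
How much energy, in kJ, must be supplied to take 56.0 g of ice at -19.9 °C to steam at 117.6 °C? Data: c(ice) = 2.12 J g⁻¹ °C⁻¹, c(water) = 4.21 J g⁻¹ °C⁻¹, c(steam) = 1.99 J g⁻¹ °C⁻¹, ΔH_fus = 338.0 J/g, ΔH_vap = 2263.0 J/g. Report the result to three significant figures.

q1 (heat ice -19.9→0.0 °C): 56.0 × 2.12 × 19.9 = 2363 J
q2 (melt at 0 °C): 56.0 × 338.0 = 18928 J
q3 (heat water 0.0→100.0 °C): 56.0 × 4.21 × 100.0 = 23576 J
q4 (vaporize at 100 °C): 56.0 × 2263.0 = 126728 J
q5 (heat steam 100.0→117.6 °C): 56.0 × 1.99 × 17.6 = 1961 J
Total: 2363 + 18928 + 23576 + 126728 + 1961 = 173556 J = 174 kJ

q = 174 kJ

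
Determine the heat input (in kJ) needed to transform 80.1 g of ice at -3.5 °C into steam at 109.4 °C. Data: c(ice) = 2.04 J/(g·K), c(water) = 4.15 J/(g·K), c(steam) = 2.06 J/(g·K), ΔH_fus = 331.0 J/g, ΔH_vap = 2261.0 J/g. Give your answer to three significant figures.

q = 243 kJ

q1 (heat ice -3.5→0.0 °C): 80.1 × 2.04 × 3.5 = 572 J
q2 (melt at 0 °C): 80.1 × 331.0 = 26513 J
q3 (heat water 0.0→100.0 °C): 80.1 × 4.15 × 100.0 = 33242 J
q4 (vaporize at 100 °C): 80.1 × 2261.0 = 181106 J
q5 (heat steam 100.0→109.4 °C): 80.1 × 2.06 × 9.4 = 1551 J
Total: 572 + 26513 + 33242 + 181106 + 1551 = 242984 J = 243 kJ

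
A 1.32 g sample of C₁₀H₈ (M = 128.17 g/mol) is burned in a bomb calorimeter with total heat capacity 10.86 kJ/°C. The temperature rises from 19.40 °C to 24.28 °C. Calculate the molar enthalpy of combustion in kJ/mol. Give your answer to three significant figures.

ΔT = 24.28 − 19.40 = 4.88 °C
q_cal = C_cal × ΔT = 10.86 × 4.88 = 52.9968 kJ
n = 1.32 / 128.17 = 0.01030 mol
q_rxn = −q_cal = -52.9968 kJ
ΔH = -52.9968 / 0.01030 = -5145 kJ/mol

ΔH = -5150 kJ/mol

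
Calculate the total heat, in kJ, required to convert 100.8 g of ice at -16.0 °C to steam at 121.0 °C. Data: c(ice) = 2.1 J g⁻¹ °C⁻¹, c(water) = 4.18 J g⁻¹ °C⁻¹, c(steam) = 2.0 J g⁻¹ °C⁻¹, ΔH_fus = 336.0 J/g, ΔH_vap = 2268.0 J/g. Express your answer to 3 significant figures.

q = 312 kJ

q1 (heat ice -16.0→0.0 °C): 100.8 × 2.1 × 16.0 = 3387 J
q2 (melt at 0 °C): 100.8 × 336.0 = 33869 J
q3 (heat water 0.0→100.0 °C): 100.8 × 4.18 × 100.0 = 42134 J
q4 (vaporize at 100 °C): 100.8 × 2268.0 = 228614 J
q5 (heat steam 100.0→121.0 °C): 100.8 × 2.0 × 21.0 = 4234 J
Total: 3387 + 33869 + 42134 + 228614 + 4234 = 312238 J = 312 kJ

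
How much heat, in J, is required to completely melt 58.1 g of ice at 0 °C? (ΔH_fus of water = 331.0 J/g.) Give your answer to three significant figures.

q = 19200 J

q = m × ΔH_fus = 58.1 × 331.0 = 19230 J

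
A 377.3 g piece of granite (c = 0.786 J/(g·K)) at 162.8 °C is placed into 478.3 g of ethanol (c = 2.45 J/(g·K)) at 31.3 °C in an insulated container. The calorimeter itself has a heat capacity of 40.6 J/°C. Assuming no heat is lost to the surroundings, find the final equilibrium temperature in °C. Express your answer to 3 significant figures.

Heat lost by granite = heat gained by ethanol + calorimeter.
(377.3)(0.786)(162.8 − T) = [(478.3)(2.45) + 40.6](T − 31.3)
296.5578 (162.8 − T) = 1212.435 (T − 31.3)
48280 − 296.5578 T = 1212.435 T − 37949
86229 = 1508.9928 T
T = 57.14 °C

T_f = 57.1 °C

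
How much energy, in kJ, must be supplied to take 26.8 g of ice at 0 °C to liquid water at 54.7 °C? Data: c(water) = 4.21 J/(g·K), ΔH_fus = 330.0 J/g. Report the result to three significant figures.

q1 (melt at 0 °C): 26.8 × 330.0 = 8844 J
q2 (heat water 0.0→54.7 °C): 26.8 × 4.21 × 54.7 = 6172 J
Total: 8844 + 6172 = 15016 J = 15.0 kJ

q = 15.0 kJ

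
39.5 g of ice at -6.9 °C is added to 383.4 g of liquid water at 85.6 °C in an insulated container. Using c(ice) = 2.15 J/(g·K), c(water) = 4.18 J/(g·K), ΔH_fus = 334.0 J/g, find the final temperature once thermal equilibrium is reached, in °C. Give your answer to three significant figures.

Heat to bring ice to 0 °C and melt it: q₁ = 39.5×2.15×6.9 + 39.5×334.0 = 13779 J
Heat the water can supply cooling to 0 °C: 383.4×4.18×85.6 = 137184 J > q₁, so all ice melts.
Energy balance: 383.4×4.18×(85.6 − T) = 13779 + 39.5×4.18×(T − 0)
1602.612(85.6 − T) = 13779 + 165.11 T
137184 − 13779 = 1767.722 T
T = 123405 / 1767.722 = 69.81 °C

T_f = 69.8 °C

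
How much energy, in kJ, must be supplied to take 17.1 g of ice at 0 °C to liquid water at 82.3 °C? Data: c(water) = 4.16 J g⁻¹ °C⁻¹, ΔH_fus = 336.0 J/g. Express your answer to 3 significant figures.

q = 11.6 kJ

q1 (melt at 0 °C): 17.1 × 336.0 = 5746 J
q2 (heat water 0.0→82.3 °C): 17.1 × 4.16 × 82.3 = 5854 J
Total: 5746 + 5854 = 11600 J = 11.6 kJ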